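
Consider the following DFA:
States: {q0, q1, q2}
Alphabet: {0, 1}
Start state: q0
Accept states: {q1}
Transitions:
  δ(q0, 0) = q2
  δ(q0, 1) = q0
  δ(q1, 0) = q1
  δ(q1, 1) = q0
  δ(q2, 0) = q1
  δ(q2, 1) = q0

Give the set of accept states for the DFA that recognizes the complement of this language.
Complement accept states = All states \ Original accept states
= {q0, q1, q2} \ {q1}
{q0, q2}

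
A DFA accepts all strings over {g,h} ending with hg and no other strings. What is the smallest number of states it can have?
By Myhill–Nerode, count the distinguishable equivalence classes: three classes — suffix matches ε, h, or hg.
3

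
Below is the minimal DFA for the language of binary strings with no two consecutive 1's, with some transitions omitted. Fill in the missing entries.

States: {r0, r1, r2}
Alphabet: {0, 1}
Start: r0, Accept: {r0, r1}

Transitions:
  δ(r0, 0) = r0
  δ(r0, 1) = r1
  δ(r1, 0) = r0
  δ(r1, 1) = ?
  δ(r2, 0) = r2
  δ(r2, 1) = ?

From the language and accept set, identify what each state tracks — r0: last symbol not 1 (ok); r1: last symbol 1 (ok); r2: saw 11 (dead).
Each missing δ(q, a) is the state matching the new tracked value after reading a.
δ(r1, 1) = r2; δ(r2, 1) = r2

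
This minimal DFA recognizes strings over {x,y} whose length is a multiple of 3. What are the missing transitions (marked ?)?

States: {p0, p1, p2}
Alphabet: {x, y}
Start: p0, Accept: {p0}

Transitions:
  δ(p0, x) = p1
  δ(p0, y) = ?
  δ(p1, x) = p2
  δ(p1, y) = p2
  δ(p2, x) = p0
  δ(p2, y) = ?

From the language and accept set, identify what each state tracks — p0: length ≡ 0 (mod 3); p1: length ≡ 1 (mod 3); p2: length ≡ 2 (mod 3).
Each missing δ(q, a) is the state matching the new tracked value after reading a.
δ(p0, y) = p1; δ(p2, y) = p0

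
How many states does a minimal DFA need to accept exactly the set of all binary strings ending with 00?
By Myhill–Nerode, count the distinguishable equivalence classes: 3 classes — one per longest suffix of the input that is a prefix of '00' (lengths 0 through 2); only the length-2 class is accepting.
3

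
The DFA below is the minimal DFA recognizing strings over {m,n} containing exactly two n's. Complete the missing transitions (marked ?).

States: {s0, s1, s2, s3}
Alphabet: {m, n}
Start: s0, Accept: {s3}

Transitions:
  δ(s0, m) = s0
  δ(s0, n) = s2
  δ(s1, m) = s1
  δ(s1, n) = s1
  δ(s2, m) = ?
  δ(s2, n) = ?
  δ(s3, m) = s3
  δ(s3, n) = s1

From the language and accept set, identify what each state tracks — s0: zero n's; s1: ≥ three n's (dead); s2: one n; s3: two n's.
Each missing δ(q, a) is the state matching the new tracked value after reading a.
δ(s2, m) = s2; δ(s2, n) = s3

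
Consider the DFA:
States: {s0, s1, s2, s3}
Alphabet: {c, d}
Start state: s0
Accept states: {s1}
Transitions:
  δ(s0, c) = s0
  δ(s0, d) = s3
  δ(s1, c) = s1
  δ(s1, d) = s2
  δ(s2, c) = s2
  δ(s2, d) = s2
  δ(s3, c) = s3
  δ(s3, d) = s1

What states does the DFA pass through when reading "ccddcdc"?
read 'c': s0 → s0
  read 'c': s0 → s0
  read 'd': s0 → s3
  read 'd': s3 → s1
  read 'c': s1 → s1
  read 'd': s1 → s2
  read 'c': s2 → s2
s0 -> s0 -> s0 -> s3 -> s1 -> s1 -> s2 -> s2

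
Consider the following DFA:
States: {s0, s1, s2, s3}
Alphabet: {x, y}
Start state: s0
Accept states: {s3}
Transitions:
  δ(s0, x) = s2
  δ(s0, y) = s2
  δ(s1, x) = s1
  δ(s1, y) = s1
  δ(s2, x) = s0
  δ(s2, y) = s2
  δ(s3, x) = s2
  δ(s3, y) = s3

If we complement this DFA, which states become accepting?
Complement accept states = All states \ Original accept states
= {s0, s1, s2, s3} \ {s3}
{s0, s1, s2}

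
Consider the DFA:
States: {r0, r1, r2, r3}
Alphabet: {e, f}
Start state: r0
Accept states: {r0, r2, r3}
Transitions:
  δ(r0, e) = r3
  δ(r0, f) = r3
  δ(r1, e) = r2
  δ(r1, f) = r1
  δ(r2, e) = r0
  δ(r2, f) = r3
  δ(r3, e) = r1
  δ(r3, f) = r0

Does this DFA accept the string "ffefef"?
Processing string "ffefef":
  r0 --f--> r3
  r3 --f--> r0
  r0 --e--> r3
  r3 --f--> r0
  r0 --e--> r3
  r3 --f--> r0
Final state: r0
Accept states: {r0, r2, r3}
Yes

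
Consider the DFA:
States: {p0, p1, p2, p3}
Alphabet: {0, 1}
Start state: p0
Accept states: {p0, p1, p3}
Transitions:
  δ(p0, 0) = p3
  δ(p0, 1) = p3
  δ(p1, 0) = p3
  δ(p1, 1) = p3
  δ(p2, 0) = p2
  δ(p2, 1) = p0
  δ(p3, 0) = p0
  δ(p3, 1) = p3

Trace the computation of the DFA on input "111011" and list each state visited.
read '1': p0 → p3
  read '1': p3 → p3
  read '1': p3 → p3
  read '0': p3 → p0
  read '1': p0 → p3
  read '1': p3 → p3
p0 -> p3 -> p3 -> p3 -> p0 -> p3 -> p3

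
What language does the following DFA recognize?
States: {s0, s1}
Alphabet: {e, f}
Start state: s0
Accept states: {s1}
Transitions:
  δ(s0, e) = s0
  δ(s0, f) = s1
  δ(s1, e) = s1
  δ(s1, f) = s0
Testing a few strings:
  'e' → reject
  'fee' → accept
  'ee' → reject
  'f' → accept
State roles: s0=even number of f's so far; s1=odd number of f's so far
All strings over {e,f} with an odd number of f's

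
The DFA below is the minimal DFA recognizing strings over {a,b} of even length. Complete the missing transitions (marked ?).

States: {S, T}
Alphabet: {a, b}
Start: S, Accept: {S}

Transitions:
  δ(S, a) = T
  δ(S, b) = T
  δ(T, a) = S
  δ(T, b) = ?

From the language and accept set, identify what each state tracks — S: even length so far; T: odd length so far.
Each missing δ(q, a) is the state matching the new tracked value after reading a.
δ(T, b) = S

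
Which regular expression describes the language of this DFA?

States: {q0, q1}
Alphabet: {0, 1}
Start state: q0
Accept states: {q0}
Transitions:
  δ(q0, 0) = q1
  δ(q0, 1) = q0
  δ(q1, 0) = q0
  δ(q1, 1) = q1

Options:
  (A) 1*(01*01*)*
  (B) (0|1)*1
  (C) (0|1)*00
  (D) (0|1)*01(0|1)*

Check each option against the DFA on short strings; one disagreement eliminates an option:
  (A) 1*(01*01*)*: agrees with the DFA on every string of length ≤ 6
  (B) (0|1)*1: on ε the DFA stays in q0 and accepts (q0 ∈ Accept), but the regex does not match it → eliminate
  (C) (0|1)*00: on ε the DFA stays in q0 and accepts (q0 ∈ Accept), but the regex does not match it → eliminate
  (D) (0|1)*01(0|1)*: on ε the DFA stays in q0 and accepts (q0 ∈ Accept), but the regex does not match it → eliminate
Only (A) is consistent with the DFA.
(A) 1*(01*01*)*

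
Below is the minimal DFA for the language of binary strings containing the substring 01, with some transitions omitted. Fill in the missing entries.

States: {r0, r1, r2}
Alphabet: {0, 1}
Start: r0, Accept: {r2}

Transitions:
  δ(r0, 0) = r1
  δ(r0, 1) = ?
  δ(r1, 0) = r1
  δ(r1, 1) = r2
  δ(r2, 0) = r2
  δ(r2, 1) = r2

From the language and accept set, identify what each state tracks — r0: no 0 seen yet; r1: seen a 0, waiting for 1; r2: substring 01 seen.
Each missing δ(q, a) is the state matching the new tracked value after reading a.
δ(r0, 1) = r0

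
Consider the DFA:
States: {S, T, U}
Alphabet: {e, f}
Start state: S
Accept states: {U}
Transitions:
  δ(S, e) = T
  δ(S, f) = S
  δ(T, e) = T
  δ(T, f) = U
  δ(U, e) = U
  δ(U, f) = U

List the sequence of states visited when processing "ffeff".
read 'f': S → S
  read 'f': S → S
  read 'e': S → T
  read 'f': T → U
  read 'f': U → U
S -> S -> S -> T -> U -> U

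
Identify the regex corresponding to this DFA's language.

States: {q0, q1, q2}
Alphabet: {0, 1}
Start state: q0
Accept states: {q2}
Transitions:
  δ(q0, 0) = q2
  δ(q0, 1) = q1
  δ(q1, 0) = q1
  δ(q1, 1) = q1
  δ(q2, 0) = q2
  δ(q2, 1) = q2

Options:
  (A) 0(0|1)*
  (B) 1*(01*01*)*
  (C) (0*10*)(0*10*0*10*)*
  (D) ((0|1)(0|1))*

Check each option against the DFA on short strings; one disagreement eliminates an option:
  (A) 0(0|1)*: agrees with the DFA on every string of length ≤ 6
  (B) 1*(01*01*)*: on ε the DFA stays in q0 and rejects (q0 ∉ Accept), but the regex matches it → eliminate
  (C) (0*10*)(0*10*0*10*)*: on '0' the DFA goes q0 → q2 and accepts (q2 ∈ Accept), but the regex does not match it → eliminate
  (D) ((0|1)(0|1))*: on ε the DFA stays in q0 and rejects (q0 ∉ Accept), but the regex matches it → eliminate
Only (A) is consistent with the DFA.
(A) 0(0|1)*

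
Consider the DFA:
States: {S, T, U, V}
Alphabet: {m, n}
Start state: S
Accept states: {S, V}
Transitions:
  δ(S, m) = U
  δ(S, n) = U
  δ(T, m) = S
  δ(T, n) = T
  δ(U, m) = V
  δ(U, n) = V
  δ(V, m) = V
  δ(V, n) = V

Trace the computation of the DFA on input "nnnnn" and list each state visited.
read 'n': S → U
  read 'n': U → V
  read 'n': V → V
  read 'n': V → V
  read 'n': V → V
S -> U -> V -> V -> V -> V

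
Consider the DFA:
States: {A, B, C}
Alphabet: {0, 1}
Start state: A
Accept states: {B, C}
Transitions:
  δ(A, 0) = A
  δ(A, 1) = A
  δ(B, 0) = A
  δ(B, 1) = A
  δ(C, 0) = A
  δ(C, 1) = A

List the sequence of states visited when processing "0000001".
read '0': A → A
  read '0': A → A
  read '0': A → A
  read '0': A → A
  read '0': A → A
  read '0': A → A
  read '1': A → A
A -> A -> A -> A -> A -> A -> A -> A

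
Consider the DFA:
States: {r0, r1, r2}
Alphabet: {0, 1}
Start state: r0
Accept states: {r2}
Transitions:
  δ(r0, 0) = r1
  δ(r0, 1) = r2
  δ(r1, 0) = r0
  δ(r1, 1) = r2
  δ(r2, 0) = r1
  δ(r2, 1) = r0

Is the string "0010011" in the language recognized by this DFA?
Processing string "0010011":
  r0 --0--> r1
  r1 --0--> r0
  r0 --1--> r2
  r2 --0--> r1
  r1 --0--> r0
  r0 --1--> r2
  r2 --1--> r0
Final state: r0
Accept states: {r2}
No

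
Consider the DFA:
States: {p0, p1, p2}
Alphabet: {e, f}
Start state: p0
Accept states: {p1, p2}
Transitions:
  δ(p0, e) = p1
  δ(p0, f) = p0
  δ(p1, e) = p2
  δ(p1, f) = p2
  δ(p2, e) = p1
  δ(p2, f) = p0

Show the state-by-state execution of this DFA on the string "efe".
read 'e': p0 → p1
  read 'f': p1 → p2
  read 'e': p2 → p1
p0 -> p1 -> p2 -> p1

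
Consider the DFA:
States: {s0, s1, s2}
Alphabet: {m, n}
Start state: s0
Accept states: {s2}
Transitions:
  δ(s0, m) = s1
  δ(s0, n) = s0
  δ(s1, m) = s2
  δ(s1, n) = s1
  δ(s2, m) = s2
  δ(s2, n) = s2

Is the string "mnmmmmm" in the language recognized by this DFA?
Processing string "mnmmmmm":
  s0 --m--> s1
  s1 --n--> s1
  s1 --m--> s2
  s2 --m--> s2
  s2 --m--> s2
  s2 --m--> s2
  s2 --m--> s2
Final state: s2
Accept states: {s2}
Yes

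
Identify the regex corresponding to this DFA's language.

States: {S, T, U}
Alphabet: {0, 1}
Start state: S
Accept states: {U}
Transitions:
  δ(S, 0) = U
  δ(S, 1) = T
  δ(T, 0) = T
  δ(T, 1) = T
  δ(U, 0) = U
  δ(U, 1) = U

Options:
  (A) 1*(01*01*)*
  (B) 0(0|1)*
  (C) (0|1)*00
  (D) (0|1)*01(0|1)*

Check each option against the DFA on short strings; one disagreement eliminates an option:
  (A) 1*(01*01*)*: on ε the DFA stays in S and rejects (S ∉ Accept), but the regex matches it → eliminate
  (B) 0(0|1)*: agrees with the DFA on every string of length ≤ 6
  (C) (0|1)*00: on '0' the DFA goes S → U and accepts (U ∈ Accept), but the regex does not match it → eliminate
  (D) (0|1)*01(0|1)*: on '0' the DFA goes S → U and accepts (U ∈ Accept), but the regex does not match it → eliminate
Only (B) is consistent with the DFA.
(B) 0(0|1)*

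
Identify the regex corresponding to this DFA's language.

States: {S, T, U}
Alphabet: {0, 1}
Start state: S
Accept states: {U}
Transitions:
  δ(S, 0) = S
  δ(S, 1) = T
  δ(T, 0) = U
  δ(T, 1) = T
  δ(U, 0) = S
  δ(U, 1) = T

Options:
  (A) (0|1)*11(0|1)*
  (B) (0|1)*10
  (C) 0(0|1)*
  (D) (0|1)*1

Check each option against the DFA on short strings; one disagreement eliminates an option:
  (A) (0|1)*11(0|1)*: on '10' the DFA goes S → T → U and accepts (U ∈ Accept), but the regex does not match it → eliminate
  (B) (0|1)*10: agrees with the DFA on every string of length ≤ 6
  (C) 0(0|1)*: on '0' the DFA goes S → S and rejects (S ∉ Accept), but the regex matches it → eliminate
  (D) (0|1)*1: on '1' the DFA goes S → T and rejects (T ∉ Accept), but the regex matches it → eliminate
Only (B) is consistent with the DFA.
(B) (0|1)*10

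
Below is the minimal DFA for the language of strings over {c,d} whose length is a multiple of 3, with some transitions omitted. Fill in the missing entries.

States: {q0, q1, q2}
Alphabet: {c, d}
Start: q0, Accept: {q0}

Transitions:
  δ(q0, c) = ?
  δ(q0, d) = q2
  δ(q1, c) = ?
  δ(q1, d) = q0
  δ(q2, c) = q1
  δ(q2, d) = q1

From the language and accept set, identify what each state tracks — q0: length ≡ 0 (mod 3); q1: length ≡ 2 (mod 3); q2: length ≡ 1 (mod 3).
Each missing δ(q, a) is the state matching the new tracked value after reading a.
δ(q0, c) = q2; δ(q1, c) = q0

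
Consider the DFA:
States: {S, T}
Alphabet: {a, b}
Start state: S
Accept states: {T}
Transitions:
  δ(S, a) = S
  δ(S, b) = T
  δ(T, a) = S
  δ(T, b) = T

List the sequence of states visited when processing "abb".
read 'a': S → S
  read 'b': S → T
  read 'b': T → T
S -> S -> T -> T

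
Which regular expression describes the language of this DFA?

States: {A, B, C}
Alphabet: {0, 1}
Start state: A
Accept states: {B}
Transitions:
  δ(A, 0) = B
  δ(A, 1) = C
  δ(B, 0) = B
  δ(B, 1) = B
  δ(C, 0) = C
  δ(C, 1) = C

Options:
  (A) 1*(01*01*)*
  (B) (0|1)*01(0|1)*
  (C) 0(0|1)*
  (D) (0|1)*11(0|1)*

Check each option against the DFA on short strings; one disagreement eliminates an option:
  (A) 1*(01*01*)*: on ε the DFA stays in A and rejects (A ∉ Accept), but the regex matches it → eliminate
  (B) (0|1)*01(0|1)*: on '0' the DFA goes A → B and accepts (B ∈ Accept), but the regex does not match it → eliminate
  (C) 0(0|1)*: agrees with the DFA on every string of length ≤ 6
  (D) (0|1)*11(0|1)*: on '0' the DFA goes A → B and accepts (B ∈ Accept), but the regex does not match it → eliminate
Only (C) is consistent with the DFA.
(C) 0(0|1)*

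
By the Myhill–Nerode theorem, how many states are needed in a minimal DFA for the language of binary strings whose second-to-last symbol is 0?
By Myhill–Nerode, count the distinguishable equivalence classes: 2^2 = 4 classes — the DFA must remember the last 2 symbols read; every pair of distinct length-2 suffixes is distinguishable by some continuation.
4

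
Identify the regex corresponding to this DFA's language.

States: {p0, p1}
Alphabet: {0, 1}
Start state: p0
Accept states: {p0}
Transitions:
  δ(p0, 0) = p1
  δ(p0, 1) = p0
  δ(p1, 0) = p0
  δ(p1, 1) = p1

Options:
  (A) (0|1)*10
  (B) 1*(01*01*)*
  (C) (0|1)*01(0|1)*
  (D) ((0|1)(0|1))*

Check each option against the DFA on short strings; one disagreement eliminates an option:
  (A) (0|1)*10: on ε the DFA stays in p0 and accepts (p0 ∈ Accept), but the regex does not match it → eliminate
  (B) 1*(01*01*)*: agrees with the DFA on every string of length ≤ 6
  (C) (0|1)*01(0|1)*: on ε the DFA stays in p0 and accepts (p0 ∈ Accept), but the regex does not match it → eliminate
  (D) ((0|1)(0|1))*: on '1' the DFA goes p0 → p0 and accepts (p0 ∈ Accept), but the regex does not match it → eliminate
Only (B) is consistent with the DFA.
(B) 1*(01*01*)*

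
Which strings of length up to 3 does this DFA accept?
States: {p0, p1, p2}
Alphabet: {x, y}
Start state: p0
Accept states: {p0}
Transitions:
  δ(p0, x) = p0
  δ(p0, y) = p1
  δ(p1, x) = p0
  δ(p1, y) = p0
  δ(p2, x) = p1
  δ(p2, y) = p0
ε, x, xx, yx, yy, xxx, xyx, xyy, yxx, yyx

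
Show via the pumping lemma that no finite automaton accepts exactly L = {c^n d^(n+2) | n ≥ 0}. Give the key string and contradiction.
Assume L is regular with pumping length p. Idea: pumping the c-block breaks the fixed offset of 2.
Choose s = c^p d^(p+2) ∈ L. By the pumping lemma, s = xyz with |xy| ≤ p, |y| > 0, so y = c^k with k ≥ 1. Then xy²z = c^(p+k) d^(p+2). For this to be in L we would need p+2 = (p+k)+2, i.e. k = 0, contradicting k ≥ 1. So xy²z ∉ L.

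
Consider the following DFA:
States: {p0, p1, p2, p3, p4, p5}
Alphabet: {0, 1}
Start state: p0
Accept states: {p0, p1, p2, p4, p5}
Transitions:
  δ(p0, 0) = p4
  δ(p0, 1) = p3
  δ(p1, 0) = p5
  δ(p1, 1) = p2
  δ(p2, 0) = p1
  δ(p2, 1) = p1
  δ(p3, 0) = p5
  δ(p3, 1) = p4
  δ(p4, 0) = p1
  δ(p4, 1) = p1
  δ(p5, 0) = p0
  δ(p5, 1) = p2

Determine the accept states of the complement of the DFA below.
Complement accept states = All states \ Original accept states
= {p0, p1, p2, p3, p4, p5} \ {p0, p1, p2, p4, p5}
{p3}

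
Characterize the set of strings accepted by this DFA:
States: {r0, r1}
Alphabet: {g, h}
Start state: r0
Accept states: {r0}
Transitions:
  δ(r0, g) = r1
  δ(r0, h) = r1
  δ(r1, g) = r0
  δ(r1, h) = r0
Testing a few strings:
  'gg' → accept
  'hhh' → reject
  'g' → reject
  'h' → reject
State roles: r0=even length so far; r1=odd length so far
All strings over {g,h} of even length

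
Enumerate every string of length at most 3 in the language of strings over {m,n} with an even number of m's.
ε, n, mm, nn, mmn, mnm, nmm, nnn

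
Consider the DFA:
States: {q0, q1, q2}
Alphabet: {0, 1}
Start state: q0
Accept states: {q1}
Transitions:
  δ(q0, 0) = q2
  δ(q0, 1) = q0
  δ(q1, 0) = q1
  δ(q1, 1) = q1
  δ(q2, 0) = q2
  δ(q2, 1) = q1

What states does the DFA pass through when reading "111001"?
read '1': q0 → q0
  read '1': q0 → q0
  read '1': q0 → q0
  read '0': q0 → q2
  read '0': q2 → q2
  read '1': q2 → q1
q0 -> q0 -> q0 -> q0 -> q2 -> q2 -> q1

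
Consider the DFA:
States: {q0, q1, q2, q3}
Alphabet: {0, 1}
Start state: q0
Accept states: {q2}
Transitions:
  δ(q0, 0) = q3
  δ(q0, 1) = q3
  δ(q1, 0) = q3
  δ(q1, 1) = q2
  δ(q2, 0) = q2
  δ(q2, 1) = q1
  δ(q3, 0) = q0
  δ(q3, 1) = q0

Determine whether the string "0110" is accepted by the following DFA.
Processing string "0110":
  q0 --0--> q3
  q3 --1--> q0
  q0 --1--> q3
  q3 --0--> q0
Final state: q0
Accept states: {q2}
No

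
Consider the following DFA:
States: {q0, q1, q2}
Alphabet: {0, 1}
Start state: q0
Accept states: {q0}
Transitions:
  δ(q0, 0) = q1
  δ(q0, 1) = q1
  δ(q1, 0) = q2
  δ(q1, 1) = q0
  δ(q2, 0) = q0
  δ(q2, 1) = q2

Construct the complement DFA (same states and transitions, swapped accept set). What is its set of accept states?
Complement accept states = All states \ Original accept states
= {q0, q1, q2} \ {q0}
{q1, q2}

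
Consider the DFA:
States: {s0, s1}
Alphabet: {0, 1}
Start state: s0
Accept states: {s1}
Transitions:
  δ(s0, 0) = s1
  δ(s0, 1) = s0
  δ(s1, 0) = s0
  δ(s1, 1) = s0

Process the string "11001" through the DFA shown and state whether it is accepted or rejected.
Processing string "11001":
  s0 --1--> s0
  s0 --1--> s0
  s0 --0--> s1
  s1 --0--> s0
  s0 --1--> s0
Final state: s0
Accept states: {s1}
No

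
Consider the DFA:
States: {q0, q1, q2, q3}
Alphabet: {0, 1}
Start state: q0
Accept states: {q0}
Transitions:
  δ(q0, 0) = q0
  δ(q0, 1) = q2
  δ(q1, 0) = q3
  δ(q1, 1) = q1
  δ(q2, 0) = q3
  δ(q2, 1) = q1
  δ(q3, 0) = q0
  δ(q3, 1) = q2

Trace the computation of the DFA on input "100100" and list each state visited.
read '1': q0 → q2
  read '0': q2 → q3
  read '0': q3 → q0
  read '1': q0 → q2
  read '0': q2 → q3
  read '0': q3 → q0
q0 -> q2 -> q3 -> q0 -> q2 -> q3 -> q0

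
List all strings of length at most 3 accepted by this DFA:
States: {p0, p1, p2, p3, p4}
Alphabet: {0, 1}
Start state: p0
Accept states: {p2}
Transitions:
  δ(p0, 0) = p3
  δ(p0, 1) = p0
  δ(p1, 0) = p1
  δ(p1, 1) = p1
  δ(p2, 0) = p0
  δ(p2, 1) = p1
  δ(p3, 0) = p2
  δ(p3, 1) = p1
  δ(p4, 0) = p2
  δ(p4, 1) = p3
00, 100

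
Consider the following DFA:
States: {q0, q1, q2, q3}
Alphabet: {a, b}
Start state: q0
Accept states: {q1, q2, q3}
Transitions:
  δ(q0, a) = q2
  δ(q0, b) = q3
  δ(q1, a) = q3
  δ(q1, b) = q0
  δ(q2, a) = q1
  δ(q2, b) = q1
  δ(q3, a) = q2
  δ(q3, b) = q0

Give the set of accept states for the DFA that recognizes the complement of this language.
Complement accept states = All states \ Original accept states
= {q0, q1, q2, q3} \ {q1, q2, q3}
{q0}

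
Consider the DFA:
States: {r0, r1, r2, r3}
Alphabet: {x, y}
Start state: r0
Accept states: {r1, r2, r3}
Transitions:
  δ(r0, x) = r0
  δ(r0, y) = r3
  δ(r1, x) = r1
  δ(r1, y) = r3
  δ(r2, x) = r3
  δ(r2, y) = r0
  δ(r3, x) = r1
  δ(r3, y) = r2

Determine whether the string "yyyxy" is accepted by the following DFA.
Processing string "yyyxy":
  r0 --y--> r3
  r3 --y--> r2
  r2 --y--> r0
  r0 --x--> r0
  r0 --y--> r3
Final state: r3
Accept states: {r1, r2, r3}
Yes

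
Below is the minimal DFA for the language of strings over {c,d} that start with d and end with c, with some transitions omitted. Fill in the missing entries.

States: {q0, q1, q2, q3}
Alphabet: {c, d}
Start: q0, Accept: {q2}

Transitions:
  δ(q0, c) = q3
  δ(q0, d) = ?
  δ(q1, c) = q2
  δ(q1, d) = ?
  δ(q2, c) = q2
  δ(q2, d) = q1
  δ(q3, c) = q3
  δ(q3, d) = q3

From the language and accept set, identify what each state tracks — q0: no input read; q1: started with d, last symbol d; q2: started with d, last symbol c; q3: started with c (dead).
Each missing δ(q, a) is the state matching the new tracked value after reading a.
δ(q0, d) = q1; δ(q1, d) = q1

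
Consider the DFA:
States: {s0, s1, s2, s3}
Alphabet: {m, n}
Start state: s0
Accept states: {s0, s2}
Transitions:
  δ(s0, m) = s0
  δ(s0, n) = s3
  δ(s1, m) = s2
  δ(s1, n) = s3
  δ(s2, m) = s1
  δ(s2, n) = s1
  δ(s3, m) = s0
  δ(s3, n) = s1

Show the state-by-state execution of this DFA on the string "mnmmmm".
read 'm': s0 → s0
  read 'n': s0 → s3
  read 'm': s3 → s0
  read 'm': s0 → s0
  read 'm': s0 → s0
  read 'm': s0 → s0
s0 -> s0 -> s3 -> s0 -> s0 -> s0 -> s0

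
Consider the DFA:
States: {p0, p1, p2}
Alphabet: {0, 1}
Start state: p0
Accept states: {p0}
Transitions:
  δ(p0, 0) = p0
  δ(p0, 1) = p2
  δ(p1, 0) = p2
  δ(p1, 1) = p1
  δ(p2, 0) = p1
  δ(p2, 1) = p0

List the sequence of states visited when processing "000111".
read '0': p0 → p0
  read '0': p0 → p0
  read '0': p0 → p0
  read '1': p0 → p2
  read '1': p2 → p0
  read '1': p0 → p2
p0 -> p0 -> p0 -> p0 -> p2 -> p0 -> p2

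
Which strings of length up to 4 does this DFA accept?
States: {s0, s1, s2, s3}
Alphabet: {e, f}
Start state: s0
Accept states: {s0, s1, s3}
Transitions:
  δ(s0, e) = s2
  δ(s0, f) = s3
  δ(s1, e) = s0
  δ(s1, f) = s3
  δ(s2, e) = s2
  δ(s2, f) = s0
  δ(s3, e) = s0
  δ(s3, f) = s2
ε, f, ef, fe, eef, eff, fef, fff, eeef, eeff, efef, effe, feef, fefe, ffef, ffff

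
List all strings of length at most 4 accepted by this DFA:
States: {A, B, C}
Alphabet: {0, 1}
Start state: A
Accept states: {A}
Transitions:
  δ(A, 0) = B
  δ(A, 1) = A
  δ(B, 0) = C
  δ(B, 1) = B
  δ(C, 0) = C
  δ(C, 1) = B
ε, 1, 11, 111, 1111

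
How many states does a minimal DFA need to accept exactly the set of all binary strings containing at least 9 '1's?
By Myhill–Nerode, count the distinguishable equivalence classes: 10 classes — having seen 0, 1, …, 8, or ≥9 copies of '1'; any two classes i < j (j ≤ 9) are distinguished by the string 1^(9−j), which takes class j to 9 copies (accepted) but leaves class i below 9 (rejected).
10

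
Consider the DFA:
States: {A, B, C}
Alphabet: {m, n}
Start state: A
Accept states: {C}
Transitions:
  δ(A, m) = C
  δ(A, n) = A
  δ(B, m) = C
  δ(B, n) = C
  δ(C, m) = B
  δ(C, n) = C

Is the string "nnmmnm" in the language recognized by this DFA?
Processing string "nnmmnm":
  A --n--> A
  A --n--> A
  A --m--> C
  C --m--> B
  B --n--> C
  C --m--> B
Final state: B
Accept states: {C}
No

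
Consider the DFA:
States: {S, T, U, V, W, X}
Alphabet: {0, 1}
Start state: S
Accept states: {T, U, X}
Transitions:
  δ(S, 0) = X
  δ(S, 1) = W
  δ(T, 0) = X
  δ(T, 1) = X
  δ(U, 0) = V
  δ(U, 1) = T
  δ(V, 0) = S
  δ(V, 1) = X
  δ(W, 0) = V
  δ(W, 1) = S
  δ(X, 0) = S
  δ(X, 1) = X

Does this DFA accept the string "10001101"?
Processing string "10001101":
  S --1--> W
  W --0--> V
  V --0--> S
  S --0--> X
  X --1--> X
  X --1--> X
  X --0--> S
  S --1--> W
Final state: W
Accept states: {T, U, X}
No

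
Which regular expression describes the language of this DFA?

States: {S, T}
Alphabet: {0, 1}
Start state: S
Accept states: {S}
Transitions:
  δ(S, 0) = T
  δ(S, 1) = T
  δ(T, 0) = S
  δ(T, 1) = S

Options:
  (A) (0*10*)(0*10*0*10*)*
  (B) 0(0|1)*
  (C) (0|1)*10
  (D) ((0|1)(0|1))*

Check each option against the DFA on short strings; one disagreement eliminates an option:
  (A) (0*10*)(0*10*0*10*)*: on ε the DFA stays in S and accepts (S ∈ Accept), but the regex does not match it → eliminate
  (B) 0(0|1)*: on ε the DFA stays in S and accepts (S ∈ Accept), but the regex does not match it → eliminate
  (C) (0|1)*10: on ε the DFA stays in S and accepts (S ∈ Accept), but the regex does not match it → eliminate
  (D) ((0|1)(0|1))*: agrees with the DFA on every string of length ≤ 6
Only (D) is consistent with the DFA.
(D) ((0|1)(0|1))*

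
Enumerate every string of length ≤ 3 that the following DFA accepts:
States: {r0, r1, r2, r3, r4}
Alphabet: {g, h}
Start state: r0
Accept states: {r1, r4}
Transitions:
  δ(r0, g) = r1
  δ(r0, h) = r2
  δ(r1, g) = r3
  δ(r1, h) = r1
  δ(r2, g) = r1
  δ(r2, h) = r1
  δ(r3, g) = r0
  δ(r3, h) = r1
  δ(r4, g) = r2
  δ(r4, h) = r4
g, gh, hg, hh, ggh, ghh, hgh, hhh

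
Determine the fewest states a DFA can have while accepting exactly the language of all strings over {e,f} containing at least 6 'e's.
By Myhill–Nerode, count the distinguishable equivalence classes: 7 classes — having seen 0, 1, …, 5, or ≥6 copies of 'e'; any two classes i < j (j ≤ 6) are distinguished by the string e^(6−j), which takes class j to 6 copies (accepted) but leaves class i below 6 (rejected).
7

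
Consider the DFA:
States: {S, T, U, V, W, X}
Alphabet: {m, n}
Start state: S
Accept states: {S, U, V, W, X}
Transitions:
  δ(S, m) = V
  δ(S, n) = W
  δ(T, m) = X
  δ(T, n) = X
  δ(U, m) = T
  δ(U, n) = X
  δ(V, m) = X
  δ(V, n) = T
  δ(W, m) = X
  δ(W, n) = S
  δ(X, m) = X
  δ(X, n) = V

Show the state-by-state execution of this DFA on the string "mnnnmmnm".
read 'm': S → V
  read 'n': V → T
  read 'n': T → X
  read 'n': X → V
  read 'm': V → X
  read 'm': X → X
  read 'n': X → V
  read 'm': V → X
S -> V -> T -> X -> V -> X -> X -> V -> X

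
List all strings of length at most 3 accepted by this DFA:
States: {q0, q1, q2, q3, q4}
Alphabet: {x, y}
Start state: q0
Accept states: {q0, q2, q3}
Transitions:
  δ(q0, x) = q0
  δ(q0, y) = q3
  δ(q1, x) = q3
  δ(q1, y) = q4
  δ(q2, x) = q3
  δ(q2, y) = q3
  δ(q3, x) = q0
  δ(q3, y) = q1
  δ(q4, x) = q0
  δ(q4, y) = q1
ε, x, y, xx, xy, yx, xxx, xxy, xyx, yxx, yxy, yyx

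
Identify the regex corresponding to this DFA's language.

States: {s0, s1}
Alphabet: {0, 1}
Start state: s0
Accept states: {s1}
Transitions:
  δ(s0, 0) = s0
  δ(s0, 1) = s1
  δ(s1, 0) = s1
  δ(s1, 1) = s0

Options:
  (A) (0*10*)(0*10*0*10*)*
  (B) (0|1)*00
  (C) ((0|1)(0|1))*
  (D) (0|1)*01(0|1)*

Check each option against the DFA on short strings; one disagreement eliminates an option:
  (A) (0*10*)(0*10*0*10*)*: agrees with the DFA on every string of length ≤ 6
  (B) (0|1)*00: on '1' the DFA goes s0 → s1 and accepts (s1 ∈ Accept), but the regex does not match it → eliminate
  (C) ((0|1)(0|1))*: on ε the DFA stays in s0 and rejects (s0 ∉ Accept), but the regex matches it → eliminate
  (D) (0|1)*01(0|1)*: on '1' the DFA goes s0 → s1 and accepts (s1 ∈ Accept), but the regex does not match it → eliminate
Only (A) is consistent with the DFA.
(A) (0*10*)(0*10*0*10*)*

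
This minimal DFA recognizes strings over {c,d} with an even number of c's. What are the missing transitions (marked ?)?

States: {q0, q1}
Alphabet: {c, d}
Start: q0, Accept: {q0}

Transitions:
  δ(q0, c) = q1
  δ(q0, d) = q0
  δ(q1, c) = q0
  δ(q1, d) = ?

From the language and accept set, identify what each state tracks — q0: even number of c's so far; q1: odd number of c's so far.
Each missing δ(q, a) is the state matching the new tracked value after reading a.
δ(q1, d) = q1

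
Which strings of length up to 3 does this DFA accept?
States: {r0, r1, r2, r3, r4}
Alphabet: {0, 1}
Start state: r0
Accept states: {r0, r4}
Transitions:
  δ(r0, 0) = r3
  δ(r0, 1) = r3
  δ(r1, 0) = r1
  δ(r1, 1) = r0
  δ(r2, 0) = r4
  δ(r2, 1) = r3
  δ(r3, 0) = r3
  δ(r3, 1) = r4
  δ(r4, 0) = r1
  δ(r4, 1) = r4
ε, 01, 11, 001, 011, 101, 111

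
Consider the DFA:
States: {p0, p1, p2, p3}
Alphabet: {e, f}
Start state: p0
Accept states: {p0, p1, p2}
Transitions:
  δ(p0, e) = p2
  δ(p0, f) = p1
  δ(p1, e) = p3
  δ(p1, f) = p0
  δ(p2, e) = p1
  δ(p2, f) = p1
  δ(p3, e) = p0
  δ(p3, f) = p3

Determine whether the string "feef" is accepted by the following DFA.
Processing string "feef":
  p0 --f--> p1
  p1 --e--> p3
  p3 --e--> p0
  p0 --f--> p1
Final state: p1
Accept states: {p0, p1, p2}
Yes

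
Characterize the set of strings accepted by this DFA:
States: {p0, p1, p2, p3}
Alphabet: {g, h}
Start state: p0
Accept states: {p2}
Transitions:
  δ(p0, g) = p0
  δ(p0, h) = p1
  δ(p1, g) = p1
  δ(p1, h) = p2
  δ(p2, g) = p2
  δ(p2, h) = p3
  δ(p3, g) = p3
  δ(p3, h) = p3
Testing a few strings:
  'ghgh' → accept
  'ghh' → accept
  'gg' → reject
  'gh' → reject
State roles: p0=zero h's; p1=one h; p2=two h's; p3=≥ three h's (dead)
All strings over {g,h} containing exactly two h's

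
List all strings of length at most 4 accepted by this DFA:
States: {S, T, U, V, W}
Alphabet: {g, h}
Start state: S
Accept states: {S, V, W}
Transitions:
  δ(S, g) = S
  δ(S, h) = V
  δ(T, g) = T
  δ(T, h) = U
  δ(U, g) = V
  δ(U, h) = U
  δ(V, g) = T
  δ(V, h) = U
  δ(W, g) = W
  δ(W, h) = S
ε, g, h, gg, gh, ggg, ggh, hhg, gggg, gggh, ghhg, hghg, hhhg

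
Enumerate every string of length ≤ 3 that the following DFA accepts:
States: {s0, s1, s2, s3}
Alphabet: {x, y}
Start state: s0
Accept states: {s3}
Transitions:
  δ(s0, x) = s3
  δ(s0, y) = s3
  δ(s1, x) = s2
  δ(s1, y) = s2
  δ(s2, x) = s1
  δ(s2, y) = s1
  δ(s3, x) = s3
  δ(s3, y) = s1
x, y, xx, yx, xxx, yxx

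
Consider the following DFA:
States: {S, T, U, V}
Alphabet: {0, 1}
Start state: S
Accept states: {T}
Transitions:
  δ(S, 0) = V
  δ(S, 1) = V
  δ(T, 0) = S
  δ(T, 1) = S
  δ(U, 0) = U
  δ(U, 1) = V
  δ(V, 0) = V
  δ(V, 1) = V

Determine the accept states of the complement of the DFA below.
Complement accept states = All states \ Original accept states
= {S, T, U, V} \ {T}
{S, U, V}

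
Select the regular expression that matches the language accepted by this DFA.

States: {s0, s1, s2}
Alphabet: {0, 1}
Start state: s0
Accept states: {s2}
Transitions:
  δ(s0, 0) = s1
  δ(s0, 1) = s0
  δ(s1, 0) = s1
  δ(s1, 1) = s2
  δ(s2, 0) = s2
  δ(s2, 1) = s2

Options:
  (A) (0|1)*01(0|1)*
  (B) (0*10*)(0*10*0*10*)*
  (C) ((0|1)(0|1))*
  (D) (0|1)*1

Check each option against the DFA on short strings; one disagreement eliminates an option:
  (A) (0|1)*01(0|1)*: agrees with the DFA on every string of length ≤ 6
  (B) (0*10*)(0*10*0*10*)*: on '1' the DFA goes s0 → s0 and rejects (s0 ∉ Accept), but the regex matches it → eliminate
  (C) ((0|1)(0|1))*: on ε the DFA stays in s0 and rejects (s0 ∉ Accept), but the regex matches it → eliminate
  (D) (0|1)*1: on '1' the DFA goes s0 → s0 and rejects (s0 ∉ Accept), but the regex matches it → eliminate
Only (A) is consistent with the DFA.
(A) (0|1)*01(0|1)*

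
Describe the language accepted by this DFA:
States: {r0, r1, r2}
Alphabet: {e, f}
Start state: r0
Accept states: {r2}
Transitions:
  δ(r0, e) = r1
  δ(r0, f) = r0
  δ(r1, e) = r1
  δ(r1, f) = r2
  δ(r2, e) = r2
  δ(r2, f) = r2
Testing a few strings:
  'ff' → reject
  'ffef' → accept
  'efee' → accept
  'ef' → accept
State roles: r0=no e seen yet; r1=seen a e, waiting for f; r2=substring ef seen
All strings over {e,f} containing the substring ef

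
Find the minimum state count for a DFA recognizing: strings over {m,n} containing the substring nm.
By Myhill–Nerode, count the distinguishable equivalence classes: 3 classes — one per longest suffix of the input that is a prefix of 'nm' (lengths 0 through 1), plus an absorbing 'already seen nm' class.
3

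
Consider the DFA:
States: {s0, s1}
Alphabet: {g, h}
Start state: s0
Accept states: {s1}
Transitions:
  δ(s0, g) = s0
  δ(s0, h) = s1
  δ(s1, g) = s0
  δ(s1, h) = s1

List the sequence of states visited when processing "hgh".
read 'h': s0 → s1
  read 'g': s1 → s0
  read 'h': s0 → s1
s0 -> s1 -> s0 -> s1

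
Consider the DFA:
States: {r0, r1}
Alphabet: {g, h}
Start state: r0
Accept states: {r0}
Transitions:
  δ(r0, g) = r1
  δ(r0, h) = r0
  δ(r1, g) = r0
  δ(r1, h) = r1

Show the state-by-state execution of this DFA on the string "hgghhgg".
read 'h': r0 → r0
  read 'g': r0 → r1
  read 'g': r1 → r0
  read 'h': r0 → r0
  read 'h': r0 → r0
  read 'g': r0 → r1
  read 'g': r1 → r0
r0 -> r0 -> r1 -> r0 -> r0 -> r0 -> r1 -> r0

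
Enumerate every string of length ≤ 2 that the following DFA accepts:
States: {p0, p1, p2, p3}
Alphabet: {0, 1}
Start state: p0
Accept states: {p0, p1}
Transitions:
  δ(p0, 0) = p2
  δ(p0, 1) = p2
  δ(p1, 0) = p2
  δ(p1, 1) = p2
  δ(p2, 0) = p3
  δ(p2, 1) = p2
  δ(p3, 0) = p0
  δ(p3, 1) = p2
ε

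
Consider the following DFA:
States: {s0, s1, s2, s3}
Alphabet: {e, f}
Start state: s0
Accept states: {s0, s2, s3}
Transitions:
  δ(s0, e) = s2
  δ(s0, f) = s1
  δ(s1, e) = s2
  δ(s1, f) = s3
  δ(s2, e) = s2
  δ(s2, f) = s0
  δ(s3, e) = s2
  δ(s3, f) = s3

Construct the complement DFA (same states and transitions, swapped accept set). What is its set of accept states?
Complement accept states = All states \ Original accept states
= {s0, s1, s2, s3} \ {s0, s2, s3}
{s1}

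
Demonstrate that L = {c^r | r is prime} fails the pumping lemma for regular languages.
Assume L is regular with pumping length p. Idea: pumping by a suitable count produces a composite length.
Let q be a prime with q ≥ p and choose s = c^q ∈ L. By the pumping lemma, s = xyz with |xy| ≤ p, |y| = k ≥ 1. Take i = q+1: |xy^(q+1)z| = q + q·k = q(1+k). Since q ≥ 2 and 1+k ≥ 2, q(1+k) is composite, so xy^(q+1)z ∉ L.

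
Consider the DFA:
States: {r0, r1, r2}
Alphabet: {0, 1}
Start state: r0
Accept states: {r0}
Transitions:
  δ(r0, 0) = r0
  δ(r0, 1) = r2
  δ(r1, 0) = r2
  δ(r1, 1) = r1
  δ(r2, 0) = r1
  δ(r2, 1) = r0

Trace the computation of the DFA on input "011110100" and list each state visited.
read '0': r0 → r0
  read '1': r0 → r2
  read '1': r2 → r0
  read '1': r0 → r2
  read '1': r2 → r0
  read '0': r0 → r0
  read '1': r0 → r2
  read '0': r2 → r1
  read '0': r1 → r2
r0 -> r0 -> r2 -> r0 -> r2 -> r0 -> r0 -> r2 -> r1 -> r2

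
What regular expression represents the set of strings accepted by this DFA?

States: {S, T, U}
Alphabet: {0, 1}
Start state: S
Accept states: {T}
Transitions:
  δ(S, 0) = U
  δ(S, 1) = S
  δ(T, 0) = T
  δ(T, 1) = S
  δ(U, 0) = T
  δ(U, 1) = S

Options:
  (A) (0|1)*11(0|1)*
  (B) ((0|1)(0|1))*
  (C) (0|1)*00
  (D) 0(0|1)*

Check each option against the DFA on short strings; one disagreement eliminates an option:
  (A) (0|1)*11(0|1)*: on '00' the DFA goes S → U → T and accepts (T ∈ Accept), but the regex does not match it → eliminate
  (B) ((0|1)(0|1))*: on ε the DFA stays in S and rejects (S ∉ Accept), but the regex matches it → eliminate
  (C) (0|1)*00: agrees with the DFA on every string of length ≤ 6
  (D) 0(0|1)*: on '0' the DFA goes S → U and rejects (U ∉ Accept), but the regex matches it → eliminate
Only (C) is consistent with the DFA.
(C) (0|1)*00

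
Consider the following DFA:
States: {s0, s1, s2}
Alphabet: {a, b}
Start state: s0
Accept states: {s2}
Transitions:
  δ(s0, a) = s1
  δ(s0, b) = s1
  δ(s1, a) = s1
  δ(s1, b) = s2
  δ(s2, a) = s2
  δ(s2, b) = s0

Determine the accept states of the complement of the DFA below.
Complement accept states = All states \ Original accept states
= {s0, s1, s2} \ {s2}
{s0, s1}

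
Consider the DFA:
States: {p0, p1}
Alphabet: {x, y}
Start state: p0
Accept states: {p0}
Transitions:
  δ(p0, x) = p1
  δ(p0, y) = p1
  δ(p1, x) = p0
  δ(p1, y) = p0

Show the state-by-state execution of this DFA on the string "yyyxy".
read 'y': p0 → p1
  read 'y': p1 → p0
  read 'y': p0 → p1
  read 'x': p1 → p0
  read 'y': p0 → p1
p0 -> p1 -> p0 -> p1 -> p0 -> p1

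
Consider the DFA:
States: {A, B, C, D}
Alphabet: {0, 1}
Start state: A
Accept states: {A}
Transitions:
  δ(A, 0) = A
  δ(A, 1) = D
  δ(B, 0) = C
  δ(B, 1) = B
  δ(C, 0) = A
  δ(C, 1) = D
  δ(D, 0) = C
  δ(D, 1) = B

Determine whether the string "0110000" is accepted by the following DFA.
Processing string "0110000":
  A --0--> A
  A --1--> D
  D --1--> B
  B --0--> C
  C --0--> A
  A --0--> A
  A --0--> A
Final state: A
Accept states: {A}
Yes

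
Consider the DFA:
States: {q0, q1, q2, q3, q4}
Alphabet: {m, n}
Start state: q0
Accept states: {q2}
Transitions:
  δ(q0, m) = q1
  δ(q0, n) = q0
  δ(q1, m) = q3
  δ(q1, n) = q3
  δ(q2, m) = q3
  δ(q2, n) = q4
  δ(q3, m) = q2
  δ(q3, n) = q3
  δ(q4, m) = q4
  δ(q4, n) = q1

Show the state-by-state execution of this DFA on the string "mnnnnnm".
read 'm': q0 → q1
  read 'n': q1 → q3
  read 'n': q3 → q3
  read 'n': q3 → q3
  read 'n': q3 → q3
  read 'n': q3 → q3
  read 'm': q3 → q2
q0 -> q1 -> q3 -> q3 -> q3 -> q3 -> q3 -> q2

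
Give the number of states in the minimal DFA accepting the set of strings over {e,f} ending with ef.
By Myhill–Nerode, count the distinguishable equivalence classes: 3 classes — one per longest suffix of the input that is a prefix of 'ef' (lengths 0 through 2); only the length-2 class is accepting.
3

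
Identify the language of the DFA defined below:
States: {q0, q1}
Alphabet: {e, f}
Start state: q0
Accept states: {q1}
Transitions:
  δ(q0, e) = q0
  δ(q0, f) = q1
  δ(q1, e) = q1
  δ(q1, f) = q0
Testing a few strings:
  'fe' → accept
  'ff' → reject
  'ee' → reject
  'efe' → accept
State roles: q0=even number of f's so far; q1=odd number of f's so far
All strings over {e,f} with an odd number of f's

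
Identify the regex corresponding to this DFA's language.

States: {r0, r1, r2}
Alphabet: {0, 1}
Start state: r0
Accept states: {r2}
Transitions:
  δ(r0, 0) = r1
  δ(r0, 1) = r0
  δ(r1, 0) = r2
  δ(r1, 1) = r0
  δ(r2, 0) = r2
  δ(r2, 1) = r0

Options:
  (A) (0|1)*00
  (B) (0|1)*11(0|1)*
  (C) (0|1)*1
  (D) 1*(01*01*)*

Check each option against the DFA on short strings; one disagreement eliminates an option:
  (A) (0|1)*00: agrees with the DFA on every string of length ≤ 6
  (B) (0|1)*11(0|1)*: on '00' the DFA goes r0 → r1 → r2 and accepts (r2 ∈ Accept), but the regex does not match it → eliminate
  (C) (0|1)*1: on '1' the DFA goes r0 → r0 and rejects (r0 ∉ Accept), but the regex matches it → eliminate
  (D) 1*(01*01*)*: on ε the DFA stays in r0 and rejects (r0 ∉ Accept), but the regex matches it → eliminate
Only (A) is consistent with the DFA.
(A) (0|1)*00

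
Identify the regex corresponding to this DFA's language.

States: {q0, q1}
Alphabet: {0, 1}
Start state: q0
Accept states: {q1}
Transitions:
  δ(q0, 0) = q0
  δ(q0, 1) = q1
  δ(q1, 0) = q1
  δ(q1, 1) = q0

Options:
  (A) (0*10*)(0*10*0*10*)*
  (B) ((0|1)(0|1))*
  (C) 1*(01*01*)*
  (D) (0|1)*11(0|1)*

Check each option against the DFA on short strings; one disagreement eliminates an option:
  (A) (0*10*)(0*10*0*10*)*: agrees with the DFA on every string of length ≤ 6
  (B) ((0|1)(0|1))*: on ε the DFA stays in q0 and rejects (q0 ∉ Accept), but the regex matches it → eliminate
  (C) 1*(01*01*)*: on ε the DFA stays in q0 and rejects (q0 ∉ Accept), but the regex matches it → eliminate
  (D) (0|1)*11(0|1)*: on '1' the DFA goes q0 → q1 and accepts (q1 ∈ Accept), but the regex does not match it → eliminate
Only (A) is consistent with the DFA.
(A) (0*10*)(0*10*0*10*)*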